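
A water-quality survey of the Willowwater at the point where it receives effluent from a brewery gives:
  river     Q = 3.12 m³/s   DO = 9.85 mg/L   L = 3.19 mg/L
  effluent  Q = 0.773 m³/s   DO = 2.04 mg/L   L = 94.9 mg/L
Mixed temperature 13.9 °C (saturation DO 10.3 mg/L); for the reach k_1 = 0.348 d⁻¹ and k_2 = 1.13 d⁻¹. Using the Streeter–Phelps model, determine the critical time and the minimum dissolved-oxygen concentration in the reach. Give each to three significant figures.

t_c ≈ 1.20 d; minimum DO ≈ 5.97 mg/L

Mixed DO = (3.12×9.85 + 0.773×2.04)/(3.12+0.773) = 32.31/3.893 = 8.299 mg/L.
Mixed L₀ = (3.12×3.19 + 0.773×94.9)/(3.893) = 83.31/3.893 = 21.40 mg/L.
Initial deficit D₀ = C_s − DO₀ = 10.3 − 8.299 = 2.001 mg/L.
t_c = (1/0.7820) ln[(1.13/0.348)(1 − 2.001×0.7820/(0.348×21.40))] = 1.279 × ln(2.565) = 1.205 d.
D_c = (0.348/1.13) × 21.40 × e^(−0.348×1.205) = 0.3080 × 21.40 × 0.6576 = 4.334 mg/L.
Minimum DO = 10.3 − 4.334 = 5.966 mg/L.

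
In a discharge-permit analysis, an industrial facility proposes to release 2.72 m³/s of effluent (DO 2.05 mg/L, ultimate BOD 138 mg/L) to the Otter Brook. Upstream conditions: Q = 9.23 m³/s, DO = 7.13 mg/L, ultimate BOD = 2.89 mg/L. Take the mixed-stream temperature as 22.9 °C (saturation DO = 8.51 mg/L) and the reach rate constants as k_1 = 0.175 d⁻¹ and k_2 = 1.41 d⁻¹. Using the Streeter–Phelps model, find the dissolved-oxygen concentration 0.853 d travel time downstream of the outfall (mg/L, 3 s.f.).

DO ≈ 5.07 mg/L

Mixed DO = (9.23×7.13 + 2.72×2.05)/(9.23+2.72) = 71.39/11.95 = 5.974 mg/L.
Mixed L₀ = (9.23×2.89 + 2.72×138)/(11.95) = 402.0/11.95 = 33.64 mg/L.
Initial deficit D₀ = C_s − DO₀ = 8.51 − 5.974 = 2.536 mg/L.
D(0.853) = [0.175×33.64/(1.41−0.175)](e^(−0.175×0.853) − e^(−1.41×0.853)) + 2.536 e^(−1.41×0.853)
= 4.767 × (0.8613 − 0.3004) + 2.536 × 0.3004 = 3.436 mg/L.
DO = 8.51 − 3.436 = 5.074 mg/L.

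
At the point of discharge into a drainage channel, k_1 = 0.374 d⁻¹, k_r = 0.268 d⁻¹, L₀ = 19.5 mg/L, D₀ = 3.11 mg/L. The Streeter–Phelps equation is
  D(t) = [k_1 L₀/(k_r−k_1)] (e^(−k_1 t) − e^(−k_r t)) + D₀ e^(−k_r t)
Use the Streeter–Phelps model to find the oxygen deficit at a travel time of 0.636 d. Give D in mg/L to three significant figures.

k_1 L₀/(k_r−k_1) = 0.374×19.5/(0.268−0.374) = 7.293/-0.1060 = -68.80 mg/L.
e^(−k_1 t) = e^(−0.374×0.6360) = 0.7883; e^(−k_r t) = e^(−0.268×0.6360) = 0.8433.
D = -68.80 × (0.7883 − 0.8433) + 3.11 × 0.8433 = 3.783 + 2.623 = 6.405 mg/L.

D ≈ 6.41 mg/L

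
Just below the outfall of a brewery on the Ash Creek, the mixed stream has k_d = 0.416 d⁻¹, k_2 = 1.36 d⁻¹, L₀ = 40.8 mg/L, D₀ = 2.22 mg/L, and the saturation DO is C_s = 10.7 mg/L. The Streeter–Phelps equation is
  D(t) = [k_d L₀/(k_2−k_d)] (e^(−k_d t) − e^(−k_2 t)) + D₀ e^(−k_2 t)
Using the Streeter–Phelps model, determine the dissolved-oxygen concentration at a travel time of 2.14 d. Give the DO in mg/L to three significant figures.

k_d L₀/(k_2−k_d) = 0.416×40.8/(1.36−0.416) = 16.97/0.9440 = 17.98 mg/L.
e^(−k_d t) = e^(−0.416×2.140) = 0.4106; e^(−k_2 t) = e^(−1.36×2.140) = 0.05445.
D = 17.98 × (0.4106 − 0.05445) + 2.22 × 0.05445 = 6.403 + 0.1209 = 6.524 mg/L.
DO = C_s − D = 10.7 − 6.524 = 4.176 mg/L.

DO ≈ 4.18 mg/L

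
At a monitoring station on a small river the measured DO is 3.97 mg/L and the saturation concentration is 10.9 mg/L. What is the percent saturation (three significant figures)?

36.4 % saturation

% saturation = C/C_s × 100 = 3.97/10.9 × 100 = 36.4 %.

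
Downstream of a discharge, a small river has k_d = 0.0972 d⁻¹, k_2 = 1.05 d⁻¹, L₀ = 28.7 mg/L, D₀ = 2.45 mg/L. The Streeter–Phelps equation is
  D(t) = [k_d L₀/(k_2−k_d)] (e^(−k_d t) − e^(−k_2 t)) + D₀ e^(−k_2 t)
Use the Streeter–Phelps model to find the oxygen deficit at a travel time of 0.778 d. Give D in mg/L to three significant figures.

k_d L₀/(k_2−k_d) = 0.0972×28.7/(1.05−0.0972) = 2.790/0.9528 = 2.928 mg/L.
e^(−k_d t) = e^(−0.0972×0.7780) = 0.9272; e^(−k_2 t) = e^(−1.05×0.7780) = 0.4418.
D = 2.928 × (0.9272 − 0.4418) + 2.45 × 0.4418 = 1.421 + 1.082 = 2.503 mg/L.

D ≈ 2.50 mg/L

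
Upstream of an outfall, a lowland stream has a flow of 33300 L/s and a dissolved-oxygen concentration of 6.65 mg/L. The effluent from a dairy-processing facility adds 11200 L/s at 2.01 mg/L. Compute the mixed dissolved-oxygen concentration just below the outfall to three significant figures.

5.48 mg/L

Flow-weighted mixing: C = (Q_r C_r + Q_w C_w)/(Q_r + Q_w)
= (33300×6.65 + 11200×2.01)/(33300 + 11200) = 244000/44500 = 5.482 mg/L.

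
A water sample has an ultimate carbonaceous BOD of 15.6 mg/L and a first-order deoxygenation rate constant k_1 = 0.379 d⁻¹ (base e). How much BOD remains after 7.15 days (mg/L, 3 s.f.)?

L ≈ 1.04 mg/L

L_t = L₀ e^(−k_1 t) = 15.6 × e^(−0.379×7.15) = 15.6 × 0.06655 = 1.038 mg/L.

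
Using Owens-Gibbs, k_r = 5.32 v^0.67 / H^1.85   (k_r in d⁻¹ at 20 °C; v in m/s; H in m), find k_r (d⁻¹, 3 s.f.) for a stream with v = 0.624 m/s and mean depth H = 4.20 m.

k_r = 5.32 × 0.624^0.67 / 4.20^1.85 = 5.32 × 0.7291 / 14.22 = 0.2727 d⁻¹.

k_r ≈ 0.273 d⁻¹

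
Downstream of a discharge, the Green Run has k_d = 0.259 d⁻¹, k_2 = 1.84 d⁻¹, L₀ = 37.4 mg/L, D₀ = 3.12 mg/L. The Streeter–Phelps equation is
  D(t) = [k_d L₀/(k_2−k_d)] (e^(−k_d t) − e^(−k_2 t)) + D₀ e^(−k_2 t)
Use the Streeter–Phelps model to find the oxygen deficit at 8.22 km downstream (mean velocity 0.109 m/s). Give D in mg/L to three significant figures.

Travel time t = x/v = 8.22 km / (0.109 m/s) = 8220 m / 0.109 m/s = 75410 s = 0.8728 d.
k_d L₀/(k_2−k_d) = 0.259×37.4/(1.84−0.259) = 9.687/1.581 = 6.127 mg/L.
e^(−k_d t) = e^(−0.259×0.8728) = 0.7977; e^(−k_2 t) = e^(−1.84×0.8728) = 0.2007.
D = 6.127 × (0.7977 − 0.2007) + 3.12 × 0.2007 = 3.658 + 0.6261 = 4.284 mg/L.

D ≈ 4.28 mg/L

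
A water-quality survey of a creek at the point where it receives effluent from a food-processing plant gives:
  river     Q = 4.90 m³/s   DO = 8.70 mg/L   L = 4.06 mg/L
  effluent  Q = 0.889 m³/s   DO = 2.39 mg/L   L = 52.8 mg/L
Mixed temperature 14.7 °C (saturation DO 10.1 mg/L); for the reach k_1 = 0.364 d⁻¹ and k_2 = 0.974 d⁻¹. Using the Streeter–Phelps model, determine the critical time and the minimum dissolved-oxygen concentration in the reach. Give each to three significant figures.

Mixed DO = (4.90×8.70 + 0.889×2.39)/(4.90+0.889) = 44.75/5.789 = 7.731 mg/L.
Mixed L₀ = (4.90×4.06 + 0.889×52.8)/(5.789) = 66.83/5.789 = 11.54 mg/L.
Initial deficit D₀ = C_s − DO₀ = 10.1 − 7.731 = 2.369 mg/L.
t_c = (1/0.6100) ln[(0.974/0.364)(1 − 2.369×0.6100/(0.364×11.54))] = 1.639 × ln(1.756) = 0.9227 d.
D_c = (0.364/0.974) × 11.54 × e^(−0.364×0.9227) = 0.3737 × 11.54 × 0.7147 = 3.084 mg/L.
Minimum DO = 10.1 − 3.084 = 7.016 mg/L.

t_c ≈ 0.923 d; minimum DO ≈ 7.02 mg/L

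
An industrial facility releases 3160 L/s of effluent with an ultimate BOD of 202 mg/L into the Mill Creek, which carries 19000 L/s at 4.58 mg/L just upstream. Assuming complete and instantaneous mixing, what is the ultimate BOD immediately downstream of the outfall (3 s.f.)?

Flow-weighted mixing: C = (Q_r C_r + Q_w C_w)/(Q_r + Q_w)
= (19000×4.58 + 3160×202)/(19000 + 3160) = 725300/22160 = 32.73 mg/L.

32.7 mg/L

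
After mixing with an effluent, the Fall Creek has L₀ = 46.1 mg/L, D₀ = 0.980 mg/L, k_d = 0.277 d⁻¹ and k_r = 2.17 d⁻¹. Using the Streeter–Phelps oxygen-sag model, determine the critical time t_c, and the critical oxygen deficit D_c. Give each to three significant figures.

t_c = [1/(k_r−k_d)] ln[(k_r/k_d)(1 − D₀(k_r−k_d)/(k_d L₀))]
= [1/(2.17−0.277)] ln[(2.17/0.277)(1 − 0.980×1.893/(0.277×46.1))]
= (1/1.893) ln[7.834 × 0.8547] = 0.5283 × ln(6.696) = 0.5283 × 1.901 = 1.004 d.
D_c = (k_d/k_r) L₀ e^(−k_d t_c) = (0.277/2.17) × 46.1 × e^(−0.277×1.004) = 0.1276 × 46.1 × 0.7571 = 4.455 mg/L.

t_c ≈ 1.00 d; D_c ≈ 4.46 mg/L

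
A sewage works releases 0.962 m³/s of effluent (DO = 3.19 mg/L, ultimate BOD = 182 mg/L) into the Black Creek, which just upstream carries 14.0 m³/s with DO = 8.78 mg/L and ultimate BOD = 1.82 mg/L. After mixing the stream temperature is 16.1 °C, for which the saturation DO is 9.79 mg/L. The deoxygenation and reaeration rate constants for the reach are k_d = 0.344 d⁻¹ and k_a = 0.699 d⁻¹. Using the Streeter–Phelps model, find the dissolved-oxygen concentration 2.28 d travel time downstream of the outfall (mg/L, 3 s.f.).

Mixed DO = (14.0×8.78 + 0.962×3.19)/(14.0+0.962) = 126.0/14.96 = 8.421 mg/L.
Mixed L₀ = (14.0×1.82 + 0.962×182)/(14.96) = 200.6/14.96 = 13.40 mg/L.
Initial deficit D₀ = C_s − DO₀ = 9.79 − 8.421 = 1.369 mg/L.
D(2.28) = [0.344×13.40/(0.699−0.344)](e^(−0.344×2.28) − e^(−0.699×2.28)) + 1.369 e^(−0.699×2.28)
= 12.99 × (0.4564 − 0.2032) + 1.369 × 0.2032 = 3.568 mg/L.
DO = 9.79 − 3.568 = 6.222 mg/L.

DO ≈ 6.22 mg/L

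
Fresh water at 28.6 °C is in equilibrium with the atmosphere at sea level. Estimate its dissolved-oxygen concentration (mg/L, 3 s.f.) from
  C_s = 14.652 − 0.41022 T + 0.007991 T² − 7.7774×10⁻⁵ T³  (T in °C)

C_s ≈ 7.64 mg/L

C_s = 14.652 − 0.41022×28.6 + 0.007991×28.6² − 7.7774×10⁻⁵×28.6³ = 7.637 mg/L.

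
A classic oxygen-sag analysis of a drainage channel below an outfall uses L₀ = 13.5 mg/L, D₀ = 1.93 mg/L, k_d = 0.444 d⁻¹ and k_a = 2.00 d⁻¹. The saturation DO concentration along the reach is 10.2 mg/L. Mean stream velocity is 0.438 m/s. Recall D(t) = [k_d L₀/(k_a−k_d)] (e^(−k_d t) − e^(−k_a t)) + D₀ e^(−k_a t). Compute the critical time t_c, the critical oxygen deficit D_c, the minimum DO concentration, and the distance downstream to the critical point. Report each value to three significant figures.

t_c ≈ 0.521 d; D_c ≈ 2.38 mg/L; min DO ≈ 7.82 mg/L; x_c ≈ 19.7 km

At the critical point dD/dt = 0, so k_d L₀ e^(−k_d t) = k_a D. Substituting D(t) from the Streeter–Phelps equation and solving for t gives
t_c = ln[(k_a/k_d)(1 − D₀(k_a−k_d)/(k_d L₀))] / (k_a−k_d).
Here k_a−k_d = 1.556 d⁻¹ and 1 − D₀(k_a−k_d)/(k_d L₀) = 1 − 1.93×1.556/(0.444×13.5) = 0.4990, so
t_c = ln(4.505 × 0.4990) / 1.556 = 0.8099 / 1.556 = 0.5205 d.
L(t_c) = L₀ e^(−k_d t_c) = 13.5 × 0.7937 = 10.71 mg/L, and at the critical point k_a D_c = k_d L, so D_c = (0.444/2.00) × 10.71 = 2.379 mg/L.
Minimum DO = C_s − D_c = 10.2 − 2.379 = 7.821 mg/L.
x_c = v t_c = 0.438 m/s × 0.5205 d × 86400 s/d = 19700 m ≈ 19.7 km.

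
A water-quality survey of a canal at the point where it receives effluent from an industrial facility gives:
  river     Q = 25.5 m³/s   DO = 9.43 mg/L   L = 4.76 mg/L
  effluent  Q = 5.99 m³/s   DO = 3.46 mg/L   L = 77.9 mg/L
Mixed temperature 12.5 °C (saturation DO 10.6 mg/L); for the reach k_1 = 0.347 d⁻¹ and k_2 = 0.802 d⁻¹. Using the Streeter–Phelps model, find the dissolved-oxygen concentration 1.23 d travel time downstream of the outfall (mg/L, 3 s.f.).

DO ≈ 5.76 mg/L

Mixed DO = (25.5×9.43 + 5.99×3.46)/(25.5+5.99) = 261.2/31.49 = 8.294 mg/L.
Mixed L₀ = (25.5×4.76 + 5.99×77.9)/(31.49) = 588.0/31.49 = 18.67 mg/L.
Initial deficit D₀ = C_s − DO₀ = 10.6 − 8.294 = 2.306 mg/L.
D(1.23) = [0.347×18.67/(0.802−0.347)](e^(−0.347×1.23) − e^(−0.802×1.23)) + 2.306 e^(−0.802×1.23)
= 14.24 × (0.6526 − 0.3729) + 2.306 × 0.3729 = 4.843 mg/L.
DO = 10.6 − 4.843 = 5.757 mg/L.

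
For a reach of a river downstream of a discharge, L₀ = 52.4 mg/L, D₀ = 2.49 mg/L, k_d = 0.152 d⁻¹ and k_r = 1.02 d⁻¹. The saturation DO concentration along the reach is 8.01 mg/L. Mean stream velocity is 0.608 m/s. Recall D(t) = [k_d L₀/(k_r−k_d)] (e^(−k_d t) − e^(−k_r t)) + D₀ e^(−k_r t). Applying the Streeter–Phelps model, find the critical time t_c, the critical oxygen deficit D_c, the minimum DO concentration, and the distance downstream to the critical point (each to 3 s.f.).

t_c ≈ 1.83 d; D_c ≈ 5.91 mg/L; min DO ≈ 2.10 mg/L; x_c ≈ 96.1 km

At the critical point dD/dt = 0, so k_d L₀ e^(−k_d t) = k_r D. Substituting D(t) from the Streeter–Phelps equation and solving for t gives
t_c = ln[(k_r/k_d)(1 − D₀(k_r−k_d)/(k_d L₀))] / (k_r−k_d).
Here k_r−k_d = 0.8680 d⁻¹ and 1 − D₀(k_r−k_d)/(k_d L₀) = 1 − 2.49×0.8680/(0.152×52.4) = 0.7286, so
t_c = ln(6.711 × 0.7286) / 0.8680 = 1.587 / 0.8680 = 1.828 d.
L(t_c) = L₀ e^(−k_d t_c) = 52.4 × 0.7574 = 39.69 mg/L, and at the critical point k_r D_c = k_d L, so D_c = (0.152/1.02) × 39.69 = 5.914 mg/L.
Minimum DO = C_s − D_c = 8.01 − 5.914 = 2.096 mg/L.
x_c = v t_c = 0.608 m/s × 1.828 d × 86400 s/d = 96050 m ≈ 96.1 km.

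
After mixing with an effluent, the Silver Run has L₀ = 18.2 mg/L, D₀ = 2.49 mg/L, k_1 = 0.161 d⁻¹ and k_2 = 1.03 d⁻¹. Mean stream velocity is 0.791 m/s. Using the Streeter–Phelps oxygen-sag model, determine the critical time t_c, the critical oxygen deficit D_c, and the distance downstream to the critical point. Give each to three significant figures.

t_c = [1/(k_2−k_1)] ln[(k_2/k_1)(1 − D₀(k_2−k_1)/(k_1 L₀))]
= [1/(1.03−0.161)] ln[(1.03/0.161)(1 − 2.49×0.8690/(0.161×18.2))]
= (1/0.8690) ln[6.398 × 0.2615] = 1.151 × ln(1.673) = 1.151 × 0.5148 = 0.5924 d.
D_c = (k_1/k_2) L₀ e^(−k_1 t_c) = (0.161/1.03) × 18.2 × e^(−0.161×0.5924) = 0.1563 × 18.2 × 0.9090 = 2.586 mg/L.
x_c = v t_c = 0.791 m/s × 0.5924 d × 86400 s/d = 40480 m ≈ 40.5 km.

t_c ≈ 0.592 d; D_c ≈ 2.59 mg/L; x_c ≈ 40.5 km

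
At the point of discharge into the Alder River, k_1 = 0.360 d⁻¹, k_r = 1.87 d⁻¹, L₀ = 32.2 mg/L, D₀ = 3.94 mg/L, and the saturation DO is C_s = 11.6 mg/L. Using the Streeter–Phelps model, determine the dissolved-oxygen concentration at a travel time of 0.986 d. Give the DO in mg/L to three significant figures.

DO ≈ 6.81 mg/L

k_1 L₀/(k_r−k_1) = 0.360×32.2/(1.87−0.360) = 11.59/1.510 = 7.677 mg/L.
e^(−k_1 t) = e^(−0.360×0.9860) = 0.7012; e^(−k_r t) = e^(−1.87×0.9860) = 0.1582.
D = 7.677 × (0.7012 − 0.1582) + 3.94 × 0.1582 = 4.168 + 0.6234 = 4.792 mg/L.
DO = C_s − D = 11.6 − 4.792 = 6.808 mg/L.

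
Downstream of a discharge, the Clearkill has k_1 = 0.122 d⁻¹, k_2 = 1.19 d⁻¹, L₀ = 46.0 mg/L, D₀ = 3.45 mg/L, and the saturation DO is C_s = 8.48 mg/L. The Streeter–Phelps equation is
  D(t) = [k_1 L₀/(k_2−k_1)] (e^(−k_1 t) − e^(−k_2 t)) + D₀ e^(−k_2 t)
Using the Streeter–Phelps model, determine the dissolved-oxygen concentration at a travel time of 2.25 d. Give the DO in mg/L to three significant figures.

k_1 L₀/(k_2−k_1) = 0.122×46.0/(1.19−0.122) = 5.612/1.068 = 5.255 mg/L.
e^(−k_1 t) = e^(−0.122×2.250) = 0.7600; e^(−k_2 t) = e^(−1.19×2.250) = 0.06873.
D = 5.255 × (0.7600 − 0.06873) + 3.45 × 0.06873 = 3.632 + 0.2371 = 3.869 mg/L.
DO = C_s − D = 8.48 − 3.869 = 4.611 mg/L.

DO ≈ 4.61 mg/L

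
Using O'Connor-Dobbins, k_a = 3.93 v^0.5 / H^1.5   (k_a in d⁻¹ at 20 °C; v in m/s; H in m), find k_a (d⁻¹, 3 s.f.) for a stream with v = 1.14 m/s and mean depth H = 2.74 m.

k_a ≈ 0.925 d⁻¹

k_a = 3.93 × 1.14^0.5 / 2.74^1.5 = 3.93 × 1.068 / 4.536 = 0.9252 d⁻¹.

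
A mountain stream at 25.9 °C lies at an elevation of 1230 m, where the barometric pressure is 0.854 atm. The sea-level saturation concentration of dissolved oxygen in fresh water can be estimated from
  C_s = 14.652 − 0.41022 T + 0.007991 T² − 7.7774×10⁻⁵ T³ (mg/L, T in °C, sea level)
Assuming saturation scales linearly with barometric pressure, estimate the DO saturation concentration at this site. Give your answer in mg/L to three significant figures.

C_s ≈ 6.86 mg/L

At sea level: C_s = 14.652 − 0.41022×25.9 + 0.007991×25.9² − 7.7774×10⁻⁵×25.9³ = 8.037 mg/L.
Pressure correction: C_s' = 8.037 × 0.854 = 6.863 mg/L.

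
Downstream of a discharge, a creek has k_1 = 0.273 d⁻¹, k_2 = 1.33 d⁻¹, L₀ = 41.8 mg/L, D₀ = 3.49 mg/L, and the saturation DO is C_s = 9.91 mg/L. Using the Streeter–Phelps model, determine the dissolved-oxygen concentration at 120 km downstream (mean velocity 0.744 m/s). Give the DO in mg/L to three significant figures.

DO ≈ 4.03 mg/L

Travel time t = x/v = 120 km / (0.744 m/s) = 120000 m / 0.744 m/s = 161300 s = 1.867 d.
k_1 L₀/(k_2−k_1) = 0.273×41.8/(1.33−0.273) = 11.41/1.057 = 10.80 mg/L.
e^(−k_1 t) = e^(−0.273×1.867) = 0.6007; e^(−k_2 t) = e^(−1.33×1.867) = 0.08351.
D = 10.80 × (0.6007 − 0.08351) + 3.49 × 0.08351 = 5.584 + 0.2914 = 5.875 mg/L.
DO = C_s − D = 9.91 − 5.875 = 4.035 mg/L.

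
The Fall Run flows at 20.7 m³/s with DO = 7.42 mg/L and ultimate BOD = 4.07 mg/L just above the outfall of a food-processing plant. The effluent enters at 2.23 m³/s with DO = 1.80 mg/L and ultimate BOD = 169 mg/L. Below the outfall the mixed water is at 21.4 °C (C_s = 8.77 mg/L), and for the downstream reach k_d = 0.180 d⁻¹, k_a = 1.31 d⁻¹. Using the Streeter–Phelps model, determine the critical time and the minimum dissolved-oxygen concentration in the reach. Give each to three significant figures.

Mixed DO = (20.7×7.42 + 2.23×1.80)/(20.7+2.23) = 157.6/22.93 = 6.873 mg/L.
Mixed L₀ = (20.7×4.07 + 2.23×169)/(22.93) = 461.1/22.93 = 20.11 mg/L.
Initial deficit D₀ = C_s − DO₀ = 8.77 − 6.873 = 1.897 mg/L.
t_c = (1/1.130) ln[(1.31/0.180)(1 − 1.897×1.130/(0.180×20.11))] = 0.8850 × ln(2.969) = 0.9630 d.
D_c = (0.180/1.31) × 20.11 × e^(−0.180×0.9630) = 0.1374 × 20.11 × 0.8409 = 2.323 mg/L.
Minimum DO = 8.77 − 2.323 = 6.447 mg/L.

t_c ≈ 0.963 d; minimum DO ≈ 6.45 mg/L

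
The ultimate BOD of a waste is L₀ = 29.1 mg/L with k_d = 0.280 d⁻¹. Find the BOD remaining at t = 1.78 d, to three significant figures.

L ≈ 17.7 mg/L

L_t = L₀ e^(−k_d t) = 29.1 × e^(−0.280×1.78) = 29.1 × 0.6075 = 17.68 mg/L.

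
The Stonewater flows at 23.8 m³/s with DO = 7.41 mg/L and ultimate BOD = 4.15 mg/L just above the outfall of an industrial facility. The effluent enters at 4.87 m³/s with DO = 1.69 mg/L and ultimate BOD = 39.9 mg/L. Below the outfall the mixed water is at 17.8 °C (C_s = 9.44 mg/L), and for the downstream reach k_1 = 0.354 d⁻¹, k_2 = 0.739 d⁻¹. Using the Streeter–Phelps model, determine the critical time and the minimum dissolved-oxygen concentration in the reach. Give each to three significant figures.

Mixed DO = (23.8×7.41 + 4.87×1.69)/(23.8+4.87) = 184.6/28.67 = 6.438 mg/L.
Mixed L₀ = (23.8×4.15 + 4.87×39.9)/(28.67) = 293.1/28.67 = 10.22 mg/L.
Initial deficit D₀ = C_s − DO₀ = 9.44 − 6.438 = 3.002 mg/L.
t_c = (1/0.3850) ln[(0.739/0.354)(1 − 3.002×0.3850/(0.354×10.22))] = 2.597 × ln(1.421) = 0.9125 d.
D_c = (0.354/0.739) × 10.22 × e^(−0.354×0.9125) = 0.4790 × 10.22 × 0.7240 = 3.545 mg/L.
Minimum DO = 9.44 − 3.545 = 5.895 mg/L.

t_c ≈ 0.912 d; minimum DO ≈ 5.89 mg/L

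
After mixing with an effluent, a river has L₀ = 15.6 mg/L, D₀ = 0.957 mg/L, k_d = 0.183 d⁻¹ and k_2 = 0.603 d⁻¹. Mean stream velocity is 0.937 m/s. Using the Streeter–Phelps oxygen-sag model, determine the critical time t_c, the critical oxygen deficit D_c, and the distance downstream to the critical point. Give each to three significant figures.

t_c ≈ 2.48 d; D_c ≈ 3.01 mg/L; x_c ≈ 201 km

At the critical point dD/dt = 0, so k_d L₀ e^(−k_d t) = k_2 D. Substituting D(t) from the Streeter–Phelps equation and solving for t gives
t_c = ln[(k_2/k_d)(1 − D₀(k_2−k_d)/(k_d L₀))] / (k_2−k_d).
Here k_2−k_d = 0.4200 d⁻¹ and 1 − D₀(k_2−k_d)/(k_d L₀) = 1 − 0.957×0.4200/(0.183×15.6) = 0.8592, so
t_c = ln(3.295 × 0.8592) / 0.4200 = 1.041 / 0.4200 = 2.478 d.
D_c = (k_d/k_2) L₀ e^(−k_d t_c) = (0.183/0.603) × 15.6 × e^(−0.183×2.478) = 0.3035 × 15.6 × 0.6354 = 3.008 mg/L.
x_c = v t_c = 0.937 m/s × 2.478 d × 86400 s/d = 200600 m ≈ 201 km.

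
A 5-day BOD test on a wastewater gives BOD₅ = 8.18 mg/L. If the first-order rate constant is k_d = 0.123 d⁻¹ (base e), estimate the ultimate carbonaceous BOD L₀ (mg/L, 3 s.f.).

BOD₅ = L₀(1 − e^(−5k_d)) ⇒ L₀ = BOD₅ / (1 − e^(−5×0.123))
= 8.18 / (1 − 0.5406) = 8.18 / 0.4594 = 17.81 mg/L.

L₀ ≈ 17.8 mg/L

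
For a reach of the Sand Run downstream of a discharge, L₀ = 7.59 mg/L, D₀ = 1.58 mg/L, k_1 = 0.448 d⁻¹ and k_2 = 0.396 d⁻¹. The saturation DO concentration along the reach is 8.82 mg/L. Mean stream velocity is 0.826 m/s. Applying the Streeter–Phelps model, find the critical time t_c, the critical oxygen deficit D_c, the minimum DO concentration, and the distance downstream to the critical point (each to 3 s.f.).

t_c ≈ 1.91 d; D_c ≈ 3.64 mg/L; min DO ≈ 5.18 mg/L; x_c ≈ 137 km

t_c = [1/(k_2−k_1)] ln[(k_2/k_1)(1 − D₀(k_2−k_1)/(k_1 L₀))]
= [1/(0.396−0.448)] ln[(0.396/0.448)(1 − 1.58×-0.05200/(0.448×7.59))]
= (1/-0.05200) ln[0.8839 × 1.024] = -19.23 × ln(0.9053) = -19.23 × -0.09950 = 1.914 d.
D_c = (k_1/k_2) L₀ e^(−k_1 t_c) = (0.448/0.396) × 7.59 × e^(−0.448×1.914) = 1.131 × 7.59 × 0.4243 = 3.644 mg/L.
Minimum DO = C_s − D_c = 8.82 − 3.644 = 5.176 mg/L.
x_c = v t_c = 0.826 m/s × 1.914 d × 86400 s/d = 136600 m ≈ 137 km.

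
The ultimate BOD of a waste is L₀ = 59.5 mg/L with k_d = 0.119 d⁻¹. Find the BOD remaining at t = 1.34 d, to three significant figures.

L ≈ 50.7 mg/L

L_t = L₀ e^(−k_d t) = 59.5 × e^(−0.119×1.34) = 59.5 × 0.8526 = 50.73 mg/L.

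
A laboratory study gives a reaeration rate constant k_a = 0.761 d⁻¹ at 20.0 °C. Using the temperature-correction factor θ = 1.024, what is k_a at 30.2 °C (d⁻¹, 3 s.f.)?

k_a(T₂) = k_a(T₁) · θ^(T₂−T₁) = 0.761 × 1.024^(30.2−20.0)
= 0.761 × 1.024^10.2 = 0.761 × 1.274 = 0.9693 d⁻¹.

k_a ≈ 0.969 d⁻¹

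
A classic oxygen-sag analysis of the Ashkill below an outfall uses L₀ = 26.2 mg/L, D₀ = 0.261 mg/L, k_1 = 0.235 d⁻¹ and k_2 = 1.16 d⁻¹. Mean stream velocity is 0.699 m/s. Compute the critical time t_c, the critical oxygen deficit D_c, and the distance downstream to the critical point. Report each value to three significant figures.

With k_2/k_1 = 4.936 and 1 − D₀(k_2−k_1)/(k_1 L₀) = 0.9608,
t_c = ln(4.936 × 0.9608) / (1.16 − 0.235) = ln(4.743) / 0.9250 = 1.557/0.9250 = 1.683 d.
D_c = (k_1/k_2) L₀ e^(−k_1 t_c) = (0.235/1.16) × 26.2 × e^(−0.235×1.683) = 0.2026 × 26.2 × 0.6734 = 3.574 mg/L.
x_c = v t_c = 0.699 m/s × 1.683 d × 86400 s/d = 101600 m ≈ 102 km.

t_c ≈ 1.68 d; D_c ≈ 3.57 mg/L; x_c ≈ 102 km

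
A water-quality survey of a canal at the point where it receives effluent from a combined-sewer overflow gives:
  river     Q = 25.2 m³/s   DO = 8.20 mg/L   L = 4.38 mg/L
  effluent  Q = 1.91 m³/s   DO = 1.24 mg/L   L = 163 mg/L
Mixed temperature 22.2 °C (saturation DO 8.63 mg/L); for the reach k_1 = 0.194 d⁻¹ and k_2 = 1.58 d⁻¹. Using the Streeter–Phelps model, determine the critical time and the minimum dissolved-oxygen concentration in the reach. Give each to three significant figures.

Mixed DO = (25.2×8.20 + 1.91×1.24)/(25.2+1.91) = 209.0/27.11 = 7.710 mg/L.
Mixed L₀ = (25.2×4.38 + 1.91×163)/(27.11) = 421.7/27.11 = 15.56 mg/L.
Initial deficit D₀ = C_s − DO₀ = 8.63 − 7.710 = 0.9204 mg/L.
t_c = (1/1.386) ln[(1.58/0.194)(1 − 0.9204×1.386/(0.194×15.56))] = 0.7215 × ln(4.702) = 1.117 d.
D_c = (0.194/1.58) × 15.56 × e^(−0.194×1.117) = 0.1228 × 15.56 × 0.8052 = 1.538 mg/L.
Minimum DO = 8.63 − 1.538 = 7.092 mg/L.

t_c ≈ 1.12 d; minimum DO ≈ 7.09 mg/L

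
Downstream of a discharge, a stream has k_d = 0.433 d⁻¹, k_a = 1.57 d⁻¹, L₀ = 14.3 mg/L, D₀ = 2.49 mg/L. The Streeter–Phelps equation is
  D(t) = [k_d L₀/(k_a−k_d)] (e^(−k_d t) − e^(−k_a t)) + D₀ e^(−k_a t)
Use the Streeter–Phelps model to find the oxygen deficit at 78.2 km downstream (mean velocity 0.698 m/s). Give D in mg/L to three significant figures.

D ≈ 2.72 mg/L

Travel time t = x/v = 78.2 km / (0.698 m/s) = 78200 m / 0.698 m/s = 112000 s = 1.297 d.
k_d L₀/(k_a−k_d) = 0.433×14.3/(1.57−0.433) = 6.192/1.137 = 5.446 mg/L.
e^(−k_d t) = e^(−0.433×1.297) = 0.5704; e^(−k_a t) = e^(−1.57×1.297) = 0.1306.
D = 5.446 × (0.5704 − 0.1306) + 2.49 × 0.1306 = 2.395 + 0.3251 = 2.720 mg/L.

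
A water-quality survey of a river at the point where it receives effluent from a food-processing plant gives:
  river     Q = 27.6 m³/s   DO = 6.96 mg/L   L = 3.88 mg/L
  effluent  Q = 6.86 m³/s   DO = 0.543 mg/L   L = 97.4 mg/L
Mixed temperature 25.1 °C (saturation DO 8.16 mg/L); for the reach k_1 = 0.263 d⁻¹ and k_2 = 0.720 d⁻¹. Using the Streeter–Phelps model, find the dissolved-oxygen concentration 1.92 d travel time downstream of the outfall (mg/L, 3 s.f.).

Mixed DO = (27.6×6.96 + 6.86×0.543)/(27.6+6.86) = 195.8/34.46 = 5.683 mg/L.
Mixed L₀ = (27.6×3.88 + 6.86×97.4)/(34.46) = 775.3/34.46 = 22.50 mg/L.
Initial deficit D₀ = C_s − DO₀ = 8.16 − 5.683 = 2.477 mg/L.
D(1.92) = [0.263×22.50/(0.720−0.263)](e^(−0.263×1.92) − e^(−0.720×1.92)) + 2.477 e^(−0.720×1.92)
= 12.95 × (0.6035 − 0.2510) + 2.477 × 0.2510 = 5.186 mg/L.
DO = 8.16 − 5.186 = 2.974 mg/L.

DO ≈ 2.97 mg/L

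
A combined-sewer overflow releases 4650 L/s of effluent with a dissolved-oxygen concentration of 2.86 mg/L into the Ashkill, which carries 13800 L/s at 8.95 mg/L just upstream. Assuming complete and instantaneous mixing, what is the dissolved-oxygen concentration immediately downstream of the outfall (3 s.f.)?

Flow-weighted mixing: C = (Q_r C_r + Q_w C_w)/(Q_r + Q_w)
= (13800×8.95 + 4650×2.86)/(13800 + 4650) = 136800/18450 = 7.415 mg/L.

7.42 mg/L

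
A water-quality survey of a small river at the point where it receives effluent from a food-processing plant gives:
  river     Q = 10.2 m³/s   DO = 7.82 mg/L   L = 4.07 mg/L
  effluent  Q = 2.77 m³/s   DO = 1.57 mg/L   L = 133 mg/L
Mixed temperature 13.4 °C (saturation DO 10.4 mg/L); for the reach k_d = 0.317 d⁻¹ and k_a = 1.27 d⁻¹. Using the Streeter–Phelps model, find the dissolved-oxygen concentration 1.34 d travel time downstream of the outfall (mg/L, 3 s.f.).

Mixed DO = (10.2×7.82 + 2.77×1.57)/(10.2+2.77) = 84.11/12.97 = 6.485 mg/L.
Mixed L₀ = (10.2×4.07 + 2.77×133)/(12.97) = 409.9/12.97 = 31.61 mg/L.
Initial deficit D₀ = C_s − DO₀ = 10.4 − 6.485 = 3.915 mg/L.
D(1.34) = [0.317×31.61/(1.27−0.317)](e^(−0.317×1.34) − e^(−1.27×1.34)) + 3.915 e^(−1.27×1.34)
= 10.51 × (0.6539 − 0.1824) + 3.915 × 0.1824 = 5.671 mg/L.
DO = 10.4 − 5.671 = 4.729 mg/L.

DO ≈ 4.73 mg/L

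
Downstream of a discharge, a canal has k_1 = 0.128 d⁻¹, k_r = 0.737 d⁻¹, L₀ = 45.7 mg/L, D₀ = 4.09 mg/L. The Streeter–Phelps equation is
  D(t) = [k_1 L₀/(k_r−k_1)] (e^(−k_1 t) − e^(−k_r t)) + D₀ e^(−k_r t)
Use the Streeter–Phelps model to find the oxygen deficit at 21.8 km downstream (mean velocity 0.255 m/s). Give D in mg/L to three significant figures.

D ≈ 5.80 mg/L

Travel time t = x/v = 21.8 km / (0.255 m/s) = 21800 m / 0.255 m/s = 85490 s = 0.9895 d.
k_1 L₀/(k_r−k_1) = 0.128×45.7/(0.737−0.128) = 5.850/0.6090 = 9.605 mg/L.
e^(−k_1 t) = e^(−0.128×0.9895) = 0.8810; e^(−k_r t) = e^(−0.737×0.9895) = 0.4823.
D = 9.605 × (0.8810 − 0.4823) + 4.09 × 0.4823 = 3.830 + 1.973 = 5.803 mg/L.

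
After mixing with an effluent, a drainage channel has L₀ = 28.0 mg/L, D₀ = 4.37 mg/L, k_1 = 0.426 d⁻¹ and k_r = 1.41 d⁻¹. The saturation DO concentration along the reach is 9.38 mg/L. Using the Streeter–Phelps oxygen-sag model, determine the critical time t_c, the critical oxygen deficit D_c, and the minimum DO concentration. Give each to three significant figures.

t_c ≈ 0.762 d; D_c ≈ 6.11 mg/L; min DO ≈ 3.27 mg/L

With k_r/k_1 = 3.310 and 1 − D₀(k_r−k_1)/(k_1 L₀) = 0.6395,
t_c = ln(3.310 × 0.6395) / (1.41 − 0.426) = ln(2.117) / 0.9840 = 0.7498/0.9840 = 0.7620 d.
D_c = (k_1/k_r) L₀ e^(−k_1 t_c) = (0.426/1.41) × 28.0 × e^(−0.426×0.7620) = 0.3021 × 28.0 × 0.7228 = 6.115 mg/L.
Minimum DO = C_s − D_c = 9.38 − 6.115 = 3.265 mg/L.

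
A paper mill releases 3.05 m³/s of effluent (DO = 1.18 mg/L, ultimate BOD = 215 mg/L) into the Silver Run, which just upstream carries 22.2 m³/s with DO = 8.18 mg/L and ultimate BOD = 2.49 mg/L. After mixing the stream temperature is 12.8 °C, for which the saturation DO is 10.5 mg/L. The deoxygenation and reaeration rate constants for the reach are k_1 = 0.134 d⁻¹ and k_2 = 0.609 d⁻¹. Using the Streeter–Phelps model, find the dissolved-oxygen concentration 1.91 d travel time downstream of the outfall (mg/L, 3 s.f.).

Mixed DO = (22.2×8.18 + 3.05×1.18)/(22.2+3.05) = 185.2/25.25 = 7.334 mg/L.
Mixed L₀ = (22.2×2.49 + 3.05×215)/(25.25) = 711.0/25.25 = 28.16 mg/L.
Initial deficit D₀ = C_s − DO₀ = 10.5 − 7.334 = 3.166 mg/L.
D(1.91) = [0.134×28.16/(0.609−0.134)](e^(−0.134×1.91) − e^(−0.609×1.91)) + 3.166 e^(−0.609×1.91)
= 7.944 × (0.7742 − 0.3125) + 3.166 × 0.3125 = 4.657 mg/L.
DO = 10.5 − 4.657 = 5.843 mg/L.

DO ≈ 5.84 mg/L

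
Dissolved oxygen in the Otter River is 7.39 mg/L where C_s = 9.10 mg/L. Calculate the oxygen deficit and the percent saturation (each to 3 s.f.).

D ≈ 1.71 mg/L; 81.2 % saturation

D = C_s − C = 9.10 − 7.39 = 1.71 mg/L.
% saturation = 7.39/9.10 × 100 = 81.2 %.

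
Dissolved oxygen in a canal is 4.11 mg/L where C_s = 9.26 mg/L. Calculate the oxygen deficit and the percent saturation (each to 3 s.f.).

D ≈ 5.15 mg/L; 44.4 % saturation

D = C_s − C = 9.26 − 4.11 = 5.15 mg/L.
% saturation = 4.11/9.26 × 100 = 44.4 %.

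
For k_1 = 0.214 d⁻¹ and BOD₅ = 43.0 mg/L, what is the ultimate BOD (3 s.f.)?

BOD₅ = L₀(1 − e^(−5k_1)) ⇒ L₀ = BOD₅ / (1 − e^(−5×0.214))
= 43.0 / (1 − 0.3430) = 43.0 / 0.6570 = 65.45 mg/L.

L₀ ≈ 65.4 mg/L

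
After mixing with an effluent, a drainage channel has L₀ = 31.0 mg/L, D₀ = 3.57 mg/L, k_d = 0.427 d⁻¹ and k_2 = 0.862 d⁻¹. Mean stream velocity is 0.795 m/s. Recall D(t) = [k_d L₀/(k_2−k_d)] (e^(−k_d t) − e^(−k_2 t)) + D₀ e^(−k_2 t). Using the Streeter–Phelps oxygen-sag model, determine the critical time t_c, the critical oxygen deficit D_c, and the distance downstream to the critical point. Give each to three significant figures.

t_c ≈ 1.33 d; D_c ≈ 8.71 mg/L; x_c ≈ 91.2 km

t_c = [1/(k_2−k_d)] ln[(k_2/k_d)(1 − D₀(k_2−k_d)/(k_d L₀))]
= [1/(0.862−0.427)] ln[(0.862/0.427)(1 − 3.57×0.4350/(0.427×31.0))]
= (1/0.4350) ln[2.019 × 0.8827] = 2.299 × ln(1.782) = 2.299 × 0.5777 = 1.328 d.
L(t_c) = L₀ e^(−k_d t_c) = 31.0 × 0.5672 = 17.58 mg/L, and at the critical point k_2 D_c = k_d L, so D_c = (0.427/0.862) × 17.58 = 8.710 mg/L.
x_c = v t_c = 0.795 m/s × 1.328 d × 86400 s/d = 91220 m ≈ 91.2 km.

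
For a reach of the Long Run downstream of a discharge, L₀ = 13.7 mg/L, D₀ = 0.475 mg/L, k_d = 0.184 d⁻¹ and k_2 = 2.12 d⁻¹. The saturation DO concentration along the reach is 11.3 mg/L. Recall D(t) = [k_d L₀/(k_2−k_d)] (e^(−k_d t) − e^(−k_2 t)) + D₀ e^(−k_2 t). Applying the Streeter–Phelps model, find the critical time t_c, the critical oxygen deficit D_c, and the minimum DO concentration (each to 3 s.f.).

t_c ≈ 1.03 d; D_c ≈ 0.984 mg/L; min DO ≈ 10.3 mg/L

t_c = [1/(k_2−k_d)] ln[(k_2/k_d)(1 − D₀(k_2−k_d)/(k_d L₀))]
= [1/(2.12−0.184)] ln[(2.12/0.184)(1 − 0.475×1.936/(0.184×13.7))]
= (1/1.936) ln[11.52 × 0.6352] = 0.5165 × ln(7.319) = 0.5165 × 1.990 = 1.028 d.
D_c = (k_d/k_2) L₀ e^(−k_d t_c) = (0.184/2.12) × 13.7 × e^(−0.184×1.028) = 0.08679 × 13.7 × 0.8276 = 0.9841 mg/L.
Minimum DO = C_s − D_c = 11.3 − 0.9841 = 10.32 mg/L.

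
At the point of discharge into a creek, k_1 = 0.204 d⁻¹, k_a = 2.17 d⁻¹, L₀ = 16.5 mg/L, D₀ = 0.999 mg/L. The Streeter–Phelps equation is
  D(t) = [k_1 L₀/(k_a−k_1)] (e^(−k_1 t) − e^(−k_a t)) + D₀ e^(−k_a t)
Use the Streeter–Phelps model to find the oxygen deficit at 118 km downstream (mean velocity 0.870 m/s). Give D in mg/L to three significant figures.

Travel time t = x/v = 118 km / (0.870 m/s) = 118000 m / 0.870 m/s = 135600 s = 1.570 d.
k_1 L₀/(k_a−k_1) = 0.204×16.5/(2.17−0.204) = 3.366/1.966 = 1.712 mg/L.
e^(−k_1 t) = e^(−0.204×1.570) = 0.7260; e^(−k_a t) = e^(−2.17×1.570) = 0.03316.
D = 1.712 × (0.7260 − 0.03316) + 0.999 × 0.03316 = 1.186 + 0.03312 = 1.219 mg/L.

D ≈ 1.22 mg/L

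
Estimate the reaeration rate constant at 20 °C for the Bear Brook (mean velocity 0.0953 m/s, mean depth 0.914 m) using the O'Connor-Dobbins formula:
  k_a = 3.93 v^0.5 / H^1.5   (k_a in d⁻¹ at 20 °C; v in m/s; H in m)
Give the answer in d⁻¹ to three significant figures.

k_a ≈ 1.39 d⁻¹

k_a = 3.93 × 0.0953^0.5 / 0.914^1.5 = 3.93 × 0.3087 / 0.8738 = 1.388 d⁻¹.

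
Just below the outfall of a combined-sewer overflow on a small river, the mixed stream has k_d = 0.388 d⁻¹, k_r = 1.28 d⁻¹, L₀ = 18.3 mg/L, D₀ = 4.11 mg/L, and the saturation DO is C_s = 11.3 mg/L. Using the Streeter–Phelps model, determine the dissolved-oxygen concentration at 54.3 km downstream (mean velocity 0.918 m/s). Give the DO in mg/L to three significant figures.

Travel time t = x/v = 54.3 km / (0.918 m/s) = 54300 m / 0.918 m/s = 59150 s = 0.6846 d.
k_d L₀/(k_r−k_d) = 0.388×18.3/(1.28−0.388) = 7.100/0.8920 = 7.960 mg/L.
e^(−k_d t) = e^(−0.388×0.6846) = 0.7667; e^(−k_r t) = e^(−1.28×0.6846) = 0.4163.
D = 7.960 × (0.7667 − 0.4163) + 4.11 × 0.4163 = 2.789 + 1.711 = 4.500 mg/L.
DO = C_s − D = 11.3 − 4.500 = 6.800 mg/L.

DO ≈ 6.80 mg/L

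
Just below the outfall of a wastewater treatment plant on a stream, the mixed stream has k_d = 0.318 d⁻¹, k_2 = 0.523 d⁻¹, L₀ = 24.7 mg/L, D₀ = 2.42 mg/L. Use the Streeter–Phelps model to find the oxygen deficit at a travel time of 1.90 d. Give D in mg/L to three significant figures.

k_d L₀/(k_2−k_d) = 0.318×24.7/(0.523−0.318) = 7.855/0.2050 = 38.32 mg/L.
e^(−k_d t) = e^(−0.318×1.900) = 0.5465; e^(−k_2 t) = e^(−0.523×1.900) = 0.3702.
D = 38.32 × (0.5465 − 0.3702) + 2.42 × 0.3702 = 6.755 + 0.8959 = 7.651 mg/L.

D ≈ 7.65 mg/L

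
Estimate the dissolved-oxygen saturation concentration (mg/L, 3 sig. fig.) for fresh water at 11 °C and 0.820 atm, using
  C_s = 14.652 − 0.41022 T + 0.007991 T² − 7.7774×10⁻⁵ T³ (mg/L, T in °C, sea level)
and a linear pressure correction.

At sea level: C_s = 14.652 − 0.41022×11 + 0.007991×11² − 7.7774×10⁻⁵×11³ = 11.00 mg/L.
Pressure correction: C_s' = 11.00 × 0.820 = 9.022 mg/L.

C_s ≈ 9.02 mg/L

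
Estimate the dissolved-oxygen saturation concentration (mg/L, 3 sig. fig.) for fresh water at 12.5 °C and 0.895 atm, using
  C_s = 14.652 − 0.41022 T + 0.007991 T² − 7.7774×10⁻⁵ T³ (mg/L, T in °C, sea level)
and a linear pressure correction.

At sea level: C_s = 14.652 − 0.41022×12.5 + 0.007991×12.5² − 7.7774×10⁻⁵×12.5³ = 10.62 mg/L.
Pressure correction: C_s' = 10.62 × 0.895 = 9.506 mg/L.

C_s ≈ 9.51 mg/L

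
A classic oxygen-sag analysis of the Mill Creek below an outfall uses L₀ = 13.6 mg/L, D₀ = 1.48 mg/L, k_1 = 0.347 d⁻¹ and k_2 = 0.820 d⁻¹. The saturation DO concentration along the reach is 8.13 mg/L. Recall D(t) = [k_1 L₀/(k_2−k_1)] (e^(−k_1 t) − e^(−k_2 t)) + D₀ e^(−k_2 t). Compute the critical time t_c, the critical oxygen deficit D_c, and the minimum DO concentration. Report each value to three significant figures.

t_c = [1/(k_2−k_1)] ln[(k_2/k_1)(1 − D₀(k_2−k_1)/(k_1 L₀))]
= [1/(0.820−0.347)] ln[(0.820/0.347)(1 − 1.48×0.4730/(0.347×13.6))]
= (1/0.4730) ln[2.363 × 0.8517] = 2.114 × ln(2.013) = 2.114 × 0.6994 = 1.479 d.
D_c = (k_1/k_2) L₀ e^(−k_1 t_c) = (0.347/0.820) × 13.6 × e^(−0.347×1.479) = 0.4232 × 13.6 × 0.5986 = 3.445 mg/L.
Minimum DO = C_s − D_c = 8.13 − 3.445 = 4.685 mg/L.

t_c ≈ 1.48 d; D_c ≈ 3.45 mg/L; min DO ≈ 4.68 mg/L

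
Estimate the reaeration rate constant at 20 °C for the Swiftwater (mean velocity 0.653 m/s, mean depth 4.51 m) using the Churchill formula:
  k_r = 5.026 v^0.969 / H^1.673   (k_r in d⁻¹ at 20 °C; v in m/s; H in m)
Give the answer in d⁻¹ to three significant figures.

k_r ≈ 0.268 d⁻¹

k_r = 5.026 × 0.653^0.969 / 4.51^1.673 = 5.026 × 0.6617 / 12.43 = 0.2676 d⁻¹.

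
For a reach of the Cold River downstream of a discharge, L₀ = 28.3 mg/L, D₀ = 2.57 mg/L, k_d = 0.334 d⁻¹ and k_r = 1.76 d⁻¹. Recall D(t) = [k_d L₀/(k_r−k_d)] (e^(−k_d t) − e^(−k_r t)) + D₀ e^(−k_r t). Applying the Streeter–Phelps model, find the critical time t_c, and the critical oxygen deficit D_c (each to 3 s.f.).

t_c ≈ 0.821 d; D_c ≈ 4.08 mg/L

With k_r/k_d = 5.269 and 1 − D₀(k_r−k_d)/(k_d L₀) = 0.6123,
t_c = ln(5.269 × 0.6123) / (1.76 − 0.334) = ln(3.226) / 1.426 = 1.171/1.426 = 0.8214 d.
L(t_c) = L₀ e^(−k_d t_c) = 28.3 × 0.7601 = 21.51 mg/L, and at the critical point k_r D_c = k_d L, so D_c = (0.334/1.76) × 21.51 = 4.082 mg/L.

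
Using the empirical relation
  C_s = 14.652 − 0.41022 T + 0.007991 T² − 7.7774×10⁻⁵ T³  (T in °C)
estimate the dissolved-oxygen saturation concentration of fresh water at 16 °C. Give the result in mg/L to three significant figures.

C_s = 14.652 − 0.41022×16 + 0.007991×16² − 7.7774×10⁻⁵×16³ = 9.816 mg/L.

C_s ≈ 9.82 mg/L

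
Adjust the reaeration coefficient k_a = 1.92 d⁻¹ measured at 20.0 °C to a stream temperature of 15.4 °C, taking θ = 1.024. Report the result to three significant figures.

k_a(T₂) = k_a(T₁) · θ^(T₂−T₁) = 1.92 × 1.024^(15.4−20.0)
= 1.92 × 1.024^-4.60 = 1.92 × 0.8966 = 1.722 d⁻¹.

k_a ≈ 1.72 d⁻¹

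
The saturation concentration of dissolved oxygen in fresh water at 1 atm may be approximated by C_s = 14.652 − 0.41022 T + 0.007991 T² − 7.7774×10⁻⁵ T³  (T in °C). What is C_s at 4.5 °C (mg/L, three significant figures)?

C_s ≈ 13.0 mg/L

C_s = 14.652 − 0.41022×4.5 + 0.007991×4.5² − 7.7774×10⁻⁵×4.5³ = 12.96 mg/L.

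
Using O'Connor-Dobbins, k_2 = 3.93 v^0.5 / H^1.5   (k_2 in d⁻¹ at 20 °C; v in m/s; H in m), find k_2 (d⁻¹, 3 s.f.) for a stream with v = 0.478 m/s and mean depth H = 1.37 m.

k_2 = 3.93 × 0.478^0.5 / 1.37^1.5 = 3.93 × 0.6914 / 1.604 = 1.694 d⁻¹.

k_2 ≈ 1.69 d⁻¹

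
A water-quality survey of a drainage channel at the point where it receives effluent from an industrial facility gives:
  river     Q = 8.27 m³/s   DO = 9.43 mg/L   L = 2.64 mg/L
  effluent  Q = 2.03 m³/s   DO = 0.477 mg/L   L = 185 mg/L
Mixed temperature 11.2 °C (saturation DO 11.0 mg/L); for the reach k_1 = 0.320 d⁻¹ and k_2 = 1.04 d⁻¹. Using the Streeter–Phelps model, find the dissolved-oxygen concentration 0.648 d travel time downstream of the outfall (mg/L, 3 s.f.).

Mixed DO = (8.27×9.43 + 2.03×0.477)/(8.27+2.03) = 78.95/10.30 = 7.665 mg/L.
Mixed L₀ = (8.27×2.64 + 2.03×185)/(10.30) = 397.4/10.30 = 38.58 mg/L.
Initial deficit D₀ = C_s − DO₀ = 11.0 − 7.665 = 3.335 mg/L.
D(0.648) = [0.320×38.58/(1.04−0.320)](e^(−0.320×0.648) − e^(−1.04×0.648)) + 3.335 e^(−1.04×0.648)
= 17.15 × (0.8127 − 0.5097) + 3.335 × 0.5097 = 6.896 mg/L.
DO = 11.0 − 6.896 = 4.104 mg/L.

DO ≈ 4.10 mg/L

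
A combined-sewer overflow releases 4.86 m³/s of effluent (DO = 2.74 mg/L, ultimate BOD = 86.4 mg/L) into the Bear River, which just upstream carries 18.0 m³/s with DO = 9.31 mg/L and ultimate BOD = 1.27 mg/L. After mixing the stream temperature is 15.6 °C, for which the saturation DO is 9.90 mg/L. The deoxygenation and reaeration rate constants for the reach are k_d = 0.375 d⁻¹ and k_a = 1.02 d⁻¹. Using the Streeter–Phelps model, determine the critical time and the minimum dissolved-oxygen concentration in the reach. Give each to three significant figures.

Mixed DO = (18.0×9.31 + 4.86×2.74)/(18.0+4.86) = 180.9/22.86 = 7.913 mg/L.
Mixed L₀ = (18.0×1.27 + 4.86×86.4)/(22.86) = 442.8/22.86 = 19.37 mg/L.
Initial deficit D₀ = C_s − DO₀ = 9.90 − 7.913 = 1.987 mg/L.
t_c = (1/0.6450) ln[(1.02/0.375)(1 − 1.987×0.6450/(0.375×19.37))] = 1.550 × ln(2.240) = 1.250 d.
D_c = (0.375/1.02) × 19.37 × e^(−0.375×1.250) = 0.3676 × 19.37 × 0.6257 = 4.455 mg/L.
Minimum DO = 9.90 − 4.455 = 5.445 mg/L.

t_c ≈ 1.25 d; minimum DO ≈ 5.44 mg/L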